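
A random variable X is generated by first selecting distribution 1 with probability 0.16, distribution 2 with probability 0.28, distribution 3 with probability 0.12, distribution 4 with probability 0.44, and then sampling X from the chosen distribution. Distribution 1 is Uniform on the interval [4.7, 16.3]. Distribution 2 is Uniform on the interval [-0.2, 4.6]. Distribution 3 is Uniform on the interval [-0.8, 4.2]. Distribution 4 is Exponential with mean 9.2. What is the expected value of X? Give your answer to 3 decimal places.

6.548

Component means — 1: 10.5; 2: 2.2; 3: 1.7; 4: 9.2.
E[X] = 0.16·10.5 + 0.28·2.2 + 0.12·1.7 + 0.44·9.2 = 6.548.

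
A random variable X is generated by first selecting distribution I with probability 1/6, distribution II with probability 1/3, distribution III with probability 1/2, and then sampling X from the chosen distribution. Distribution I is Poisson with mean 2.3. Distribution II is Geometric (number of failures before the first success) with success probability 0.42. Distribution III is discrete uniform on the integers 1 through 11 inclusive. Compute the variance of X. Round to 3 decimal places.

Per component, I: μ=2.3, E[X²]=7.59; II: μ=1.38095, E[X²]=5.19501; III: μ=6, E[X²]=46.
E[X] = 0.166667·2.3 + 0.333333·1.38095 + 0.5·6 = 3.84365.
E[X²] = 0.166667·7.59 + 0.333333·5.19501 + 0.5·46 = 25.9967.
Var(X) = E[X²] − (E[X])² = 25.9967 − 14.7737 = 11.223.

11.223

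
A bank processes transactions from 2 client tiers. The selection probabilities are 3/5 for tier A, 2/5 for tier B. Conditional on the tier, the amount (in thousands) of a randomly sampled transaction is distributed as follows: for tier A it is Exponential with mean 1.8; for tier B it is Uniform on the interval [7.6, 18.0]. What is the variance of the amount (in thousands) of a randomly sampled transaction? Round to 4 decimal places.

Per component, A: μ=1.8, E[X²]=6.48; B: μ=12.8, E[X²]=172.853.
E[X] = 0.6·1.8 + 0.4·12.8 = 6.2.
E[X²] = 0.6·6.48 + 0.4·172.853 = 73.0293.
Var(X) = E[X²] − (E[X])² = 73.0293 − 38.44 = 34.5893.

34.5893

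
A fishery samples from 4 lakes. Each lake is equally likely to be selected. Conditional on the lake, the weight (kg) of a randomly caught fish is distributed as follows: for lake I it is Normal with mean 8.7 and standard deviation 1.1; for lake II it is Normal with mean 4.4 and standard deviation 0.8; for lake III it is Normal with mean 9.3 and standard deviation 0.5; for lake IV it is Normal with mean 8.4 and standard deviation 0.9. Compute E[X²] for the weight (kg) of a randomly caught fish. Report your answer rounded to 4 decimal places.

63.7525

For each component E[X²] = Var + (mean)², giving I: 76.9; II: 20; III: 86.74; IV: 71.37.
Overall E[X²] = 0.25·76.9 + 0.25·20 + 0.25·86.74 + 0.25·71.37 = 63.7525.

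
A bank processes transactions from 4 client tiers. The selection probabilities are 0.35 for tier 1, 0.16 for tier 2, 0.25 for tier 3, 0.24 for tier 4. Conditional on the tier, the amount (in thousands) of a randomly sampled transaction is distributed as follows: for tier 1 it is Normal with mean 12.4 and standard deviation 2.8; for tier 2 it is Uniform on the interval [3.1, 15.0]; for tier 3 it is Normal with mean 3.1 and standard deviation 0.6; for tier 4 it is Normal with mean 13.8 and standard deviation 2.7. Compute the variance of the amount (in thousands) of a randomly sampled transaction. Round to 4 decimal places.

Per component, 1: μ=12.4, E[X²]=161.6; 2: μ=9.05, E[X²]=93.7033; 3: μ=3.1, E[X²]=9.97; 4: μ=13.8, E[X²]=197.73.
E[X] = 0.35·12.4 + 0.16·9.05 + 0.25·3.1 + 0.24·13.8 = 9.875.
E[X²] = 0.35·161.6 + 0.16·93.7033 + 0.25·9.97 + 0.24·197.73 = 121.5.
Var(X) = E[X²] − (E[X])² = 121.5 − 97.5156 = 23.9846.

23.9846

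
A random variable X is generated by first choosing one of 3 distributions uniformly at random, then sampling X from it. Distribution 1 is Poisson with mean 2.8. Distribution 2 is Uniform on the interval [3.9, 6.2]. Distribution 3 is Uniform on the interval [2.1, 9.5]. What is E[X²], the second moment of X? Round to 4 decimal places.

For each component E[X²] = Var + (mean)², giving 1: 10.64; 2: 25.9433; 3: 38.2033.
Overall E[X²] = 0.333333·10.64 + 0.333333·25.9433 + 0.333333·38.2033 = 24.9289.

24.9289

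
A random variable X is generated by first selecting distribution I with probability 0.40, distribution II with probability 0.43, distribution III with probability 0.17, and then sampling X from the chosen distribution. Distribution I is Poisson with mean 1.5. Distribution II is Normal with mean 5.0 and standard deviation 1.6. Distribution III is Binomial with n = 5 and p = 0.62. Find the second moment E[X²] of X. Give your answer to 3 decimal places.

15.185

For each component E[X²] = Var + (mean)², giving I: 3.75; II: 27.56; III: 10.788.
Overall E[X²] = 0.4·3.75 + 0.43·27.56 + 0.17·10.788 = 15.1848.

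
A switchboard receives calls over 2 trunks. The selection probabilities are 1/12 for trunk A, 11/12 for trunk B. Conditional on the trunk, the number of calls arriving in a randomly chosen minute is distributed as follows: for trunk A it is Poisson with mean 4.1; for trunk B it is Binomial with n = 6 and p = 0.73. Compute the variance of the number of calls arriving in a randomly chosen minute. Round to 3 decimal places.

1.432

Per component, A: μ=4.1, E[X²]=20.91; B: μ=4.38, E[X²]=20.367.
E[X] = 0.0833333·4.1 + 0.916667·4.38 = 4.35667.
E[X²] = 0.0833333·20.91 + 0.916667·20.367 = 20.4123.
Var(X) = E[X²] − (E[X])² = 20.4123 − 18.9805 = 1.43171.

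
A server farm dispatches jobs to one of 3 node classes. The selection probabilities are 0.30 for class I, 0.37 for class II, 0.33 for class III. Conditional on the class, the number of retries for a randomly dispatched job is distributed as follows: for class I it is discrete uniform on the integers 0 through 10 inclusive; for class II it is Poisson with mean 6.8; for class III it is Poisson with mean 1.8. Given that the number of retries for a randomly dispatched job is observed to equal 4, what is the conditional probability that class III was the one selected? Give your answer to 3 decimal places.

Likelihoods P(X=4 | ·): I: 0.0909091; II: 0.0992252; III: 0.0723017.
Posterior ∝ prior × likelihood. Numerator for III: 0.33·0.0723017 = 0.0238596.
Normalizing constant: 0.3·0.0909091 + 0.37·0.0992252 + 0.33·0.0723017 = 0.0878456.
P(III | observation) = 0.0238596 / 0.0878456 = 0.271608.

0.272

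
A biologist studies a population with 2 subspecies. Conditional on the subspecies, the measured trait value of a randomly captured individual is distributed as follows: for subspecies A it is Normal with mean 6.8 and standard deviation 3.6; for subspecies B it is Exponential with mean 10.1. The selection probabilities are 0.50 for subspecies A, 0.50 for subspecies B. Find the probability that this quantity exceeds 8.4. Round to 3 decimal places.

Conditional on each subspecies, P(X > 8.4): A: 0.328361; B: 0.435316.
By total probability, P(X > 8.4) = 0.5·0.328361 + 0.5·0.435316 = 0.381838.

0.382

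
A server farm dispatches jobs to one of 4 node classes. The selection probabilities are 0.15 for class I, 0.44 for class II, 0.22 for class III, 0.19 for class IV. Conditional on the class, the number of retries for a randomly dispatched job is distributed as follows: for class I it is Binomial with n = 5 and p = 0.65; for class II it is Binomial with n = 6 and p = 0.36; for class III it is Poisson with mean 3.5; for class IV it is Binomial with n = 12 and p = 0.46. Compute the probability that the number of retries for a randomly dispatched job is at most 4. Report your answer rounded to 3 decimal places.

Conditional on each class, P(X ≤ 4): I: 0.883971; II: 0.974604; III: 0.725445; IV: 0.280196.
By total probability, P(X ≤ 4) = 0.15·0.883971 + 0.44·0.974604 + 0.22·0.725445 + 0.19·0.280196 = 0.774257.

0.774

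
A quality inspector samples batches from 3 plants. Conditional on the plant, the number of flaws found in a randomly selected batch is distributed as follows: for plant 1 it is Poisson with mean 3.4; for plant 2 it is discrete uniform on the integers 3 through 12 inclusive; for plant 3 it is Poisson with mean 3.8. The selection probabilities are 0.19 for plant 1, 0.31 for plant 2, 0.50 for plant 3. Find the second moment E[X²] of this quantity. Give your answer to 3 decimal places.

31.957

For each component E[X²] = Var + (mean)², giving 1: 14.96; 2: 64.5; 3: 18.24.
Overall E[X²] = 0.19·14.96 + 0.31·64.5 + 0.5·18.24 = 31.9574.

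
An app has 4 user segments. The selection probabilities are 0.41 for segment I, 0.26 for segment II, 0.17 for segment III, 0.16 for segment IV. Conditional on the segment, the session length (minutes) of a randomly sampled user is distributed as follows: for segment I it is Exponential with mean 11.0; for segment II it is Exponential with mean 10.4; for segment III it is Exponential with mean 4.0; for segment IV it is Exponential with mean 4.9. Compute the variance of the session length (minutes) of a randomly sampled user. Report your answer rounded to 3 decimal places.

Per component, I: μ=11, E[X²]=242; II: μ=10.4, E[X²]=216.32; III: μ=4, E[X²]=32; IV: μ=4.9, E[X²]=48.02.
E[X] = 0.41·11 + 0.26·10.4 + 0.17·4 + 0.16·4.9 = 8.678.
E[X²] = 0.41·242 + 0.26·216.32 + 0.17·32 + 0.16·48.02 = 168.586.
Var(X) = E[X²] − (E[X])² = 168.586 − 75.3077 = 93.2787.

93.279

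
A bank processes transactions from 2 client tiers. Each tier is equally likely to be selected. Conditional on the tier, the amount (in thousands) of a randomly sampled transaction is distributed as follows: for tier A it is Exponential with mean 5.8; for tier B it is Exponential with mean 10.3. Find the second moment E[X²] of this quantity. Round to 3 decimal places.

139.730

For each component E[X²] = Var + (mean)², giving A: 67.28; B: 212.18.
Overall E[X²] = 0.5·67.28 + 0.5·212.18 = 139.73.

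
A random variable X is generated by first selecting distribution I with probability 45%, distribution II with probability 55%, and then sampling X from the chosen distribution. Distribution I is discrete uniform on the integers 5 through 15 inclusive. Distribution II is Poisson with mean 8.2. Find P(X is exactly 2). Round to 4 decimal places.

Conditional on each component, P(X = 2): I: 0; II: 0.00923385.
By total probability, P(X = 2) = 0.45·0 + 0.55·0.00923385 = 0.00507862.

0.0051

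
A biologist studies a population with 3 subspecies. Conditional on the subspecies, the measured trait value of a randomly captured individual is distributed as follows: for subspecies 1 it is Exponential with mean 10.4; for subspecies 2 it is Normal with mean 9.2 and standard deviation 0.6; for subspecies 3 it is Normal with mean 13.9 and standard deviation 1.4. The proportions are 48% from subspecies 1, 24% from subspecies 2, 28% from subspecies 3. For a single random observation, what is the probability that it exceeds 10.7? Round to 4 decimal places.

Conditional on each subspecies, P(X > 10.7): 1: 0.357419; 2: 0.00620967; 3: 0.988865.
By total probability, P(X > 10.7) = 0.48·0.357419 + 0.24·0.00620967 + 0.28·0.988865 = 0.449934.

0.4499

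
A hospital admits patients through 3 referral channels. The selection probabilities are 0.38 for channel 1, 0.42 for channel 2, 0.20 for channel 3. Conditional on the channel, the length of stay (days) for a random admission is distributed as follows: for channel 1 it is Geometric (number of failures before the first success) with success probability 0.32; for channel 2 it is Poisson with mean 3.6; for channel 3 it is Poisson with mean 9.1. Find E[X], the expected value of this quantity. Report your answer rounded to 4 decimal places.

4.1395

Component means — 1: 2.125; 2: 3.6; 3: 9.1.
E[X] = 0.38·2.125 + 0.42·3.6 + 0.2·9.1 = 4.1395.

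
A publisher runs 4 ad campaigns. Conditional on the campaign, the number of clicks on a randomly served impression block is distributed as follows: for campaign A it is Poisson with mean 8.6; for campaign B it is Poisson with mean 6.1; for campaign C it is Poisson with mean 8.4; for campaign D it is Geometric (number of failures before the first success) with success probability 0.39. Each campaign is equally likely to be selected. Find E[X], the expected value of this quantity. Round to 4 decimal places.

Component means — A: 8.6; B: 6.1; C: 8.4; D: 1.5641.
E[X] = 0.25·8.6 + 0.25·6.1 + 0.25·8.4 + 0.25·1.5641 = 6.16603.

6.1660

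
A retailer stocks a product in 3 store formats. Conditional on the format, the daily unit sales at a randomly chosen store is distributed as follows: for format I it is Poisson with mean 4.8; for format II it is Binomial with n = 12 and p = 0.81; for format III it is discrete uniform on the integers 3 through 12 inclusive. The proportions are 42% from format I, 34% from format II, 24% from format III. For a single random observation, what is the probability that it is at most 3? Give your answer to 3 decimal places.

0.148

Conditional on each format, P(X ≤ 3): I: 0.29423; II: 4.0498e-05; III: 0.1.
By total probability, P(X ≤ 3) = 0.42·0.29423 + 0.34·4.0498e-05 + 0.24·0.1 = 0.14759.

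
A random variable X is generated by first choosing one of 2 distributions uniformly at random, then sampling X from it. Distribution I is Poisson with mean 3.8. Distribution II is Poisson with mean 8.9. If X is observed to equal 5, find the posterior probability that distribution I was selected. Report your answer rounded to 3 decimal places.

Likelihoods P(X=5 | ·): I: 0.147713; II: 0.063467.
Posterior ∝ prior × likelihood. Numerator for I: 0.5·0.147713 = 0.0738563.
Normalizing constant: 0.5·0.147713 + 0.5·0.063467 = 0.10559.
P(I | observation) = 0.0738563 / 0.10559 = 0.699464.

0.699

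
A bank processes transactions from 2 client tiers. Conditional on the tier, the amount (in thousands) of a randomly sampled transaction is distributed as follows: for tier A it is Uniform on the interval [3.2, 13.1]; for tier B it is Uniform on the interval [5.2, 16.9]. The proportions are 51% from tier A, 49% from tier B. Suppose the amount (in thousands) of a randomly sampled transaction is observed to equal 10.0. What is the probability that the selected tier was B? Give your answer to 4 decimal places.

0.4484

Likelihoods f(10.0 | ·): A: 0.10101; B: 0.0854701.
Posterior ∝ prior × likelihood. Numerator for B: 0.49·0.0854701 = 0.0418803.
Normalizing constant: 0.51·0.10101 + 0.49·0.0854701 = 0.0933955.
P(B | observation) = 0.0418803 / 0.0933955 = 0.448419.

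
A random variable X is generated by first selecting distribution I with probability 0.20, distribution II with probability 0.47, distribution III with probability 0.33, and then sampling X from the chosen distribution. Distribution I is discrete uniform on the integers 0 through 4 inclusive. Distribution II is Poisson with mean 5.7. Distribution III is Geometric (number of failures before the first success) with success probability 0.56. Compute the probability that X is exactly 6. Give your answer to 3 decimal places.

Conditional on each component, P(X = 6): I: 0; II: 0.159382; III: 0.00406354.
By total probability, P(X = 6) = 0.2·0 + 0.47·0.159382 + 0.33·0.00406354 = 0.0762503.

0.076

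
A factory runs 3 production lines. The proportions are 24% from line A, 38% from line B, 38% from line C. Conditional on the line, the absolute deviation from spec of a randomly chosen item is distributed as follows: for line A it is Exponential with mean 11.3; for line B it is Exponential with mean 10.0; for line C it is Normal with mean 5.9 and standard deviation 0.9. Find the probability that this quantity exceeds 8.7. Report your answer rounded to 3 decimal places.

Conditional on each line, P(X > 8.7): A: 0.463054; B: 0.418952; C: 0.000931924.
By total probability, P(X > 8.7) = 0.24·0.463054 + 0.38·0.418952 + 0.38·0.000931924 = 0.270689.

0.271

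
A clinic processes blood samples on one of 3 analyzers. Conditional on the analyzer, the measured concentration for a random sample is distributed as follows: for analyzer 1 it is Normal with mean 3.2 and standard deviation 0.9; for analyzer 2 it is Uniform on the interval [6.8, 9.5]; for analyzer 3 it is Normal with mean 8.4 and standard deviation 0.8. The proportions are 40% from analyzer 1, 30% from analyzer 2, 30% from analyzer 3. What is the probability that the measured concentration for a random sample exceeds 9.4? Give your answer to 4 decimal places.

Conditional on each analyzer, P(X > 9.4): 1: 2.81153e-12; 2: 0.037037; 3: 0.10565.
By total probability, P(X > 9.4) = 0.4·2.81153e-12 + 0.3·0.037037 + 0.3·0.10565 = 0.042806.

0.0428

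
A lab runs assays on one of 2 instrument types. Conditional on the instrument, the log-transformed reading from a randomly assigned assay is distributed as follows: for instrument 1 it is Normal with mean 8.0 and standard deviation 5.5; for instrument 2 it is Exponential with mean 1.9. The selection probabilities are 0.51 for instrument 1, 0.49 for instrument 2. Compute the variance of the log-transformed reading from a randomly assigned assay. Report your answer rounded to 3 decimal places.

26.495

Per component, 1: μ=8, E[X²]=94.25; 2: μ=1.9, E[X²]=7.22.
E[X] = 0.51·8 + 0.49·1.9 = 5.011.
E[X²] = 0.51·94.25 + 0.49·7.22 = 51.6053.
Var(X) = E[X²] − (E[X])² = 51.6053 − 25.1101 = 26.4952.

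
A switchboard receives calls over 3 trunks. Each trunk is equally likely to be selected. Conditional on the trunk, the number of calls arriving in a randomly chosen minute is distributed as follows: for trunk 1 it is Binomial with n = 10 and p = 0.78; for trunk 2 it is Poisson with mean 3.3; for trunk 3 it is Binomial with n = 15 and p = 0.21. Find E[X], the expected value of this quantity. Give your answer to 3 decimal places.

4.750

Component means — 1: 7.8; 2: 3.3; 3: 3.15.
E[X] = 0.333333·7.8 + 0.333333·3.3 + 0.333333·3.15 = 4.75.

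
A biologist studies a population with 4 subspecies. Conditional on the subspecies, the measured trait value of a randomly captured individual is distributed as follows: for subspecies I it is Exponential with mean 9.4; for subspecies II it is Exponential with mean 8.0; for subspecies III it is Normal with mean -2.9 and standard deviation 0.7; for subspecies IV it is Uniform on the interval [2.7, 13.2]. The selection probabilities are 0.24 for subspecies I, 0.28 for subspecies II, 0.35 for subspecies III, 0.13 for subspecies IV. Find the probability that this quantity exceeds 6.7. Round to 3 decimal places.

0.319

Conditional on each subspecies, P(X > 6.7): I: 0.490286; II: 0.432791; III: 0; IV: 0.619048.
By total probability, P(X > 6.7) = 0.24·0.490286 + 0.28·0.432791 + 0.35·0 + 0.13·0.619048 = 0.319326.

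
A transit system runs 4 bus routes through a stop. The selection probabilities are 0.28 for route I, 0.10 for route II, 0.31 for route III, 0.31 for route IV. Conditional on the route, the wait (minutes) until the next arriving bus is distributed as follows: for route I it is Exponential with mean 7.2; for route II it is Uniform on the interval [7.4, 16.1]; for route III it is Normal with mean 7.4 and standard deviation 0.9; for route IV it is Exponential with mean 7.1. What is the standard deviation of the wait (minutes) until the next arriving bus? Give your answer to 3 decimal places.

Per component, I: μ=7.2, E[X²]=103.68; II: μ=11.75, E[X²]=144.37; III: μ=7.4, E[X²]=55.57; IV: μ=7.1, E[X²]=100.82.
E[X] = 0.28·7.2 + 0.1·11.75 + 0.31·7.4 + 0.31·7.1 = 7.686.
E[X²] = 0.28·103.68 + 0.1·144.37 + 0.31·55.57 + 0.31·100.82 = 91.9483.
Var(X) = E[X²] − (E[X])² = 91.9483 − 59.0746 = 32.8737.
SD(X) = √32.8737 = 5.73356.

5.734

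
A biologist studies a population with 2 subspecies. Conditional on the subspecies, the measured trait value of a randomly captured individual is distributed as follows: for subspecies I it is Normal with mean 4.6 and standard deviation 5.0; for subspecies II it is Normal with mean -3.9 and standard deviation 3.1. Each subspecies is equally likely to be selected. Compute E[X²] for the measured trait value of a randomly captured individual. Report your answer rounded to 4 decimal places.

For each component E[X²] = Var + (mean)², giving I: 46.16; II: 24.82.
Overall E[X²] = 0.5·46.16 + 0.5·24.82 = 35.49.

35.4900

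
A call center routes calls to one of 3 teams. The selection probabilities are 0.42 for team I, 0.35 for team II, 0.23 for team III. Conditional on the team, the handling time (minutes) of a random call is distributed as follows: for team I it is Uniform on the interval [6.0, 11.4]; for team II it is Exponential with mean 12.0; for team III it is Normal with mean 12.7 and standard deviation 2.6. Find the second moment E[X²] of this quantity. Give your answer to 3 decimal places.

172.262

For each component E[X²] = Var + (mean)², giving I: 78.12; II: 288; III: 168.05.
Overall E[X²] = 0.42·78.12 + 0.35·288 + 0.23·168.05 = 172.262.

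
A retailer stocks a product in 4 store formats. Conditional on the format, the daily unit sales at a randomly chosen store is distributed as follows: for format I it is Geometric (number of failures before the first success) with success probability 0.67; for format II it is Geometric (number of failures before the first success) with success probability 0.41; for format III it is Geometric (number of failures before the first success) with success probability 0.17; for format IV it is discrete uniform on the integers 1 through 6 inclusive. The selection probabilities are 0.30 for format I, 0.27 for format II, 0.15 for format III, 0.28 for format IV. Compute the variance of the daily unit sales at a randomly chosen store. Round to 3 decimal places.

8.874

Per component, I: μ=0.492537, E[X²]=0.977723; II: μ=1.43902, E[X²]=5.58061; III: μ=4.88235, E[X²]=52.5571; IV: μ=3.5, E[X²]=15.1667.
E[X] = 0.3·0.492537 + 0.27·1.43902 + 0.15·4.88235 + 0.28·3.5 = 2.24865.
E[X²] = 0.3·0.977723 + 0.27·5.58061 + 0.15·52.5571 + 0.28·15.1667 = 13.9303.
Var(X) = E[X²] − (E[X])² = 13.9303 − 5.05643 = 8.87388.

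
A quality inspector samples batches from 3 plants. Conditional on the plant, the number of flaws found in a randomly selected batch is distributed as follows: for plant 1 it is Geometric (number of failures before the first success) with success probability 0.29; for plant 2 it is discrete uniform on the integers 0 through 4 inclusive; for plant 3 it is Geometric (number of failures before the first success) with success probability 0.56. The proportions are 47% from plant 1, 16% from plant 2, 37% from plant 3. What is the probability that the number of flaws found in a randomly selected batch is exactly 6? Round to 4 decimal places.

Conditional on each plant, P(X = 6): 1: 0.0371491; 2: 0; 3: 0.00406354.
By total probability, P(X = 6) = 0.47·0.0371491 + 0.16·0 + 0.37·0.00406354 = 0.0189636.

0.0190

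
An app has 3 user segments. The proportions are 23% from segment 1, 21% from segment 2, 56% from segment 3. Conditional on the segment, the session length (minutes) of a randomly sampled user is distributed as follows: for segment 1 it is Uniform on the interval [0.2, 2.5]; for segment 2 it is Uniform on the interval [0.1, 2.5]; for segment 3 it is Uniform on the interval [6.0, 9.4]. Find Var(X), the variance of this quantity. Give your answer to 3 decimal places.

10.752

Per component, 1: μ=1.35, E[X²]=2.26333; 2: μ=1.3, E[X²]=2.17; 3: μ=7.7, E[X²]=60.2533.
E[X] = 0.23·1.35 + 0.21·1.3 + 0.56·7.7 = 4.8955.
E[X²] = 0.23·2.26333 + 0.21·2.17 + 0.56·60.2533 = 34.7181.
Var(X) = E[X²] − (E[X])² = 34.7181 − 23.9659 = 10.7522.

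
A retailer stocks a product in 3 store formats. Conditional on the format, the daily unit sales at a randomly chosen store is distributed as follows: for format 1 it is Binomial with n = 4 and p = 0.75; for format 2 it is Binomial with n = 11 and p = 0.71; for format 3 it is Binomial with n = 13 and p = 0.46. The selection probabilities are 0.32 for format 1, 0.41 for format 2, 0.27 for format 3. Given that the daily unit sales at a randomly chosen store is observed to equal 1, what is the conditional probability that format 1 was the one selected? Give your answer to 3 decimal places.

Likelihoods P(X=1 | ·): 1: 0.046875; 2: 3.28572e-05; 3: 0.00367643.
Posterior ∝ prior × likelihood. Numerator for 1: 0.32·0.046875 = 0.015.
Normalizing constant: 0.32·0.046875 + 0.41·3.28572e-05 + 0.27·0.00367643 = 0.0160061.
P(1 | observation) = 0.015 / 0.0160061 = 0.937142.

0.937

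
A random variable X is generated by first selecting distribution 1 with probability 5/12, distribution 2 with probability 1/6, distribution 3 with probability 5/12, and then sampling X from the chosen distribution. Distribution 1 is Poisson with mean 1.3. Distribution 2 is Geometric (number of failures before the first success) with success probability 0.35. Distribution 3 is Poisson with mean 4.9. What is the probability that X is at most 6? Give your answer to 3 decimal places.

0.899

Conditional on each component, P(X ≤ 6): 1: 0.999596; 2: 0.950978; 3: 0.776655.
By total probability, P(X ≤ 6) = 0.416667·0.999596 + 0.166667·0.950978 + 0.416667·0.776655 = 0.898601.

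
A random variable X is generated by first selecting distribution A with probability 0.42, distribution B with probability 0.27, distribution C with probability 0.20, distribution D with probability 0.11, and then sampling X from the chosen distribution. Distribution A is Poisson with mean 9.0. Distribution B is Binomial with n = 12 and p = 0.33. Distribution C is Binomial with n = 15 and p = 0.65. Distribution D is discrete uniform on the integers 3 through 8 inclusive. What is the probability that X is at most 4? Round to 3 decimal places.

Conditional on each component, P(X ≤ 4): A: 0.0549636; B: 0.641034; C: 0.00283142; D: 0.333333.
By total probability, P(X ≤ 4) = 0.42·0.0549636 + 0.27·0.641034 + 0.2·0.00283142 + 0.11·0.333333 = 0.233397.

0.233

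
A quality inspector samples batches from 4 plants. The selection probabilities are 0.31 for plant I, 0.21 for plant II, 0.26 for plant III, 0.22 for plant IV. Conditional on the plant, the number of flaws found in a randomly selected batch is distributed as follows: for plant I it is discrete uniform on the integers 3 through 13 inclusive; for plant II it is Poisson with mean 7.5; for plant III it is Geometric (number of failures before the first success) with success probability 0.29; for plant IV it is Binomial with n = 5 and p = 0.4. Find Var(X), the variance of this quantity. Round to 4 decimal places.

14.8921

Per component, I: μ=8, E[X²]=74; II: μ=7.5, E[X²]=63.75; III: μ=2.44828, E[X²]=14.4364; IV: μ=2, E[X²]=5.2.
E[X] = 0.31·8 + 0.21·7.5 + 0.26·2.44828 + 0.22·2 = 5.13155.
E[X²] = 0.31·74 + 0.21·63.75 + 0.26·14.4364 + 0.22·5.2 = 41.225.
Var(X) = E[X²] − (E[X])² = 41.225 − 26.3328 = 14.8921.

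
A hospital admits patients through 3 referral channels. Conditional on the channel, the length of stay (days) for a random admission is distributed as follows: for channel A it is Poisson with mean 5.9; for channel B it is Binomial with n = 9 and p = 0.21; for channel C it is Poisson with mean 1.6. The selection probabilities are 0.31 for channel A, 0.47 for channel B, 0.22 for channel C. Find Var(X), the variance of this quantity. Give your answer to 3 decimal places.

Per component, A: μ=5.9, E[X²]=40.71; B: μ=1.89, E[X²]=5.0652; C: μ=1.6, E[X²]=4.16.
E[X] = 0.31·5.9 + 0.47·1.89 + 0.22·1.6 = 3.0693.
E[X²] = 0.31·40.71 + 0.47·5.0652 + 0.22·4.16 = 15.9159.
Var(X) = E[X²] − (E[X])² = 15.9159 − 9.4206 = 6.49534.

6.495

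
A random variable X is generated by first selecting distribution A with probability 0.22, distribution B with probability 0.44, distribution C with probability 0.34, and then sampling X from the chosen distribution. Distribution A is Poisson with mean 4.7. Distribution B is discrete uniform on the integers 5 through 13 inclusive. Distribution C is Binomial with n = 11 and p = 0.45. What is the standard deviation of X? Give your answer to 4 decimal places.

Per component, A: μ=4.7, E[X²]=26.79; B: μ=9, E[X²]=87.6667; C: μ=4.95, E[X²]=27.225.
E[X] = 0.22·4.7 + 0.44·9 + 0.34·4.95 = 6.677.
E[X²] = 0.22·26.79 + 0.44·87.6667 + 0.34·27.225 = 53.7236.
Var(X) = E[X²] − (E[X])² = 53.7236 − 44.5823 = 9.1413.
SD(X) = √9.1413 = 3.02346.

3.0235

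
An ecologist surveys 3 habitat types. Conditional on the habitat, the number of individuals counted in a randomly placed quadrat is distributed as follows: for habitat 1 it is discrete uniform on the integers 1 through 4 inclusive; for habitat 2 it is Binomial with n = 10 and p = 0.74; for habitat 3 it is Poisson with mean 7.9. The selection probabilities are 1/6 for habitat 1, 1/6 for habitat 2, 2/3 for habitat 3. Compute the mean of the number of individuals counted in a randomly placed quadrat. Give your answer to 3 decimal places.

6.917

Component means — 1: 2.5; 2: 7.4; 3: 7.9.
E[X] = 0.166667·2.5 + 0.166667·7.4 + 0.666667·7.9 = 6.91667.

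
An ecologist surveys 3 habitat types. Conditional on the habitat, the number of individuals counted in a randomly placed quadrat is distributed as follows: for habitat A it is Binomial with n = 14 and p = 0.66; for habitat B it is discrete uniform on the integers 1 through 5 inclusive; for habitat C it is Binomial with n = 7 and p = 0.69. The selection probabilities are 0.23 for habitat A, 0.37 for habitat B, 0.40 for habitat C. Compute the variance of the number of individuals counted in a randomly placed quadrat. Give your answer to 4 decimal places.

7.6599

Per component, A: μ=9.24, E[X²]=88.5192; B: μ=3, E[X²]=11; C: μ=4.83, E[X²]=24.8262.
E[X] = 0.23·9.24 + 0.37·3 + 0.4·4.83 = 5.1672.
E[X²] = 0.23·88.5192 + 0.37·11 + 0.4·24.8262 = 34.3599.
Var(X) = E[X²] − (E[X])² = 34.3599 − 26.7 = 7.65994.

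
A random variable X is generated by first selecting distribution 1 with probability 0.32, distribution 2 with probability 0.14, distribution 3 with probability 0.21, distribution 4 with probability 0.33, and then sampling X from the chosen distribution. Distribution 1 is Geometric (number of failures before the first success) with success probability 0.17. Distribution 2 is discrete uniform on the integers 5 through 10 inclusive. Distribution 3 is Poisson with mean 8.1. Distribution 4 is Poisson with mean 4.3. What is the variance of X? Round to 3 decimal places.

Per component, 1: μ=4.88235, E[X²]=52.5571; 2: μ=7.5, E[X²]=59.1667; 3: μ=8.1, E[X²]=73.71; 4: μ=4.3, E[X²]=22.79.
E[X] = 0.32·4.88235 + 0.14·7.5 + 0.21·8.1 + 0.33·4.3 = 5.73235.
E[X²] = 0.32·52.5571 + 0.14·59.1667 + 0.21·73.71 + 0.33·22.79 = 48.1014.
Var(X) = E[X²] − (E[X])² = 48.1014 − 32.8599 = 15.2415.

15.242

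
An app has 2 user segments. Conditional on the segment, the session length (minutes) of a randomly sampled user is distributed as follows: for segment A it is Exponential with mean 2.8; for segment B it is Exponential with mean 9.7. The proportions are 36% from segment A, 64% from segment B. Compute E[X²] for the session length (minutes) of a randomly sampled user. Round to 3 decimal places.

126.080

For each component E[X²] = Var + (mean)², giving A: 15.68; B: 188.18.
Overall E[X²] = 0.36·15.68 + 0.64·188.18 = 126.08.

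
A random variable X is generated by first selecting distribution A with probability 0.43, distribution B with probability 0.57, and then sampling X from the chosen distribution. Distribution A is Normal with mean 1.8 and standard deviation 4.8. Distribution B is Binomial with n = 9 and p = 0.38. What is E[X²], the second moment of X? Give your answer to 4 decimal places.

For each component E[X²] = Var + (mean)², giving A: 26.28; B: 13.8168.
Overall E[X²] = 0.43·26.28 + 0.57·13.8168 = 19.176.

19.1760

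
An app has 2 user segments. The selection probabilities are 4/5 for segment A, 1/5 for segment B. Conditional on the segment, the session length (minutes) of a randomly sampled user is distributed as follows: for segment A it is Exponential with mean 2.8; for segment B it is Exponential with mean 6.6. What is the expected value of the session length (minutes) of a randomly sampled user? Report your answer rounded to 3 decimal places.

Component means — A: 2.8; B: 6.6.
E[X] = 0.8·2.8 + 0.2·6.6 = 3.56.

3.560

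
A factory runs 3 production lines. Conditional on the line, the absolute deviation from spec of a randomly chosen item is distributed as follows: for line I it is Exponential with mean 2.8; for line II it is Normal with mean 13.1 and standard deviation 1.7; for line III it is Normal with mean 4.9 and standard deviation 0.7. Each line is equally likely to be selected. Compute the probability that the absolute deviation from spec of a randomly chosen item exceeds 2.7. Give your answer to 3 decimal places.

Conditional on each line, P(X > 2.7): I: 0.381255; II: 1; III: 0.999163.
By total probability, P(X > 2.7) = 0.333333·0.381255 + 0.333333·1 + 0.333333·0.999163 = 0.793473.

0.793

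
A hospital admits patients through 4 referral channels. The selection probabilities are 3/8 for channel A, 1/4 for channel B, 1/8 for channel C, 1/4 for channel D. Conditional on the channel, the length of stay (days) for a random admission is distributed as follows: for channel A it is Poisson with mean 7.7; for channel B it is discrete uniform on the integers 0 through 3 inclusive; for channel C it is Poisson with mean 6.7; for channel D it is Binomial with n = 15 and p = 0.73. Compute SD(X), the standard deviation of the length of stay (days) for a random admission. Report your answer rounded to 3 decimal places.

4.051

Per component, A: μ=7.7, E[X²]=66.99; B: μ=1.5, E[X²]=3.5; C: μ=6.7, E[X²]=51.59; D: μ=10.95, E[X²]=122.859.
E[X] = 0.375·7.7 + 0.25·1.5 + 0.125·6.7 + 0.25·10.95 = 6.8375.
E[X²] = 0.375·66.99 + 0.25·3.5 + 0.125·51.59 + 0.25·122.859 = 63.1598.
Var(X) = E[X²] − (E[X])² = 63.1598 − 46.7514 = 16.4083.
SD(X) = √16.4083 = 4.05072.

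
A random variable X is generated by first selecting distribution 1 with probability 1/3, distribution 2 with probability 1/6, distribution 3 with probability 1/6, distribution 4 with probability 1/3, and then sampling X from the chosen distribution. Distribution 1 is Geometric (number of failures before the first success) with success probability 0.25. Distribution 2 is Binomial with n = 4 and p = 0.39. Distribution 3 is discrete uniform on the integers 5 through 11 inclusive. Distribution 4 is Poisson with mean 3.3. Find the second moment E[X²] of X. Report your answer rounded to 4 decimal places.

For each component E[X²] = Var + (mean)², giving 1: 21; 2: 3.3852; 3: 68; 4: 14.19.
Overall E[X²] = 0.333333·21 + 0.166667·3.3852 + 0.166667·68 + 0.333333·14.19 = 23.6275.

23.6275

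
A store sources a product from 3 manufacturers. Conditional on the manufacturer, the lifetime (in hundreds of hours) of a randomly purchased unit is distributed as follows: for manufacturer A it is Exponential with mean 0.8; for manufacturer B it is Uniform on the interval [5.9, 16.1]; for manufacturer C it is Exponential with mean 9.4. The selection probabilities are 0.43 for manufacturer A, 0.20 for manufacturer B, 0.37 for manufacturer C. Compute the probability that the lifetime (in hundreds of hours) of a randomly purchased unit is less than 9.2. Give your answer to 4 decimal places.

Conditional on each manufacturer, P(X < 9.2): A: 0.99999; B: 0.323529; C: 0.624209.
By total probability, P(X < 9.2) = 0.43·0.99999 + 0.2·0.323529 + 0.37·0.624209 = 0.725659.

0.7257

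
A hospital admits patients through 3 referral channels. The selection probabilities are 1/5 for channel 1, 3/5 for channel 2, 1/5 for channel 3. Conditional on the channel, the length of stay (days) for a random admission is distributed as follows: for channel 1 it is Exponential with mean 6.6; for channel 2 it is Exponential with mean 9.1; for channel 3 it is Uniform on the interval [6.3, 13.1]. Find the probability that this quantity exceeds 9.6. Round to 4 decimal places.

Conditional on each channel, P(X > 9.6): 1: 0.233506; 2: 0.348212; 3: 0.514706.
By total probability, P(X > 9.6) = 0.2·0.233506 + 0.6·0.348212 + 0.2·0.514706 = 0.358569.

0.3586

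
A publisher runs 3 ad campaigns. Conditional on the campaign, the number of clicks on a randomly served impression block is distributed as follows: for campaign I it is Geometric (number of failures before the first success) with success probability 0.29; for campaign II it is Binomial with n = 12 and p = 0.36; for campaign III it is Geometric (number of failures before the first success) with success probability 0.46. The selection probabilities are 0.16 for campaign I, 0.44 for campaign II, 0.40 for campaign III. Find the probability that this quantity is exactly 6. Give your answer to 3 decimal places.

Conditional on each campaign, P(X = 6): I: 0.0371491; II: 0.138219; III: 0.0114057.
By total probability, P(X = 6) = 0.16·0.0371491 + 0.44·0.138219 + 0.4·0.0114057 = 0.0713223.

0.071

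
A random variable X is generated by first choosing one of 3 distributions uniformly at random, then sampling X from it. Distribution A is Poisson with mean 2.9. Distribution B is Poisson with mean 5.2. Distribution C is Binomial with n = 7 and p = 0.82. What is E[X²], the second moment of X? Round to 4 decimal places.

For each component E[X²] = Var + (mean)², giving A: 11.31; B: 32.24; C: 33.9808.
Overall E[X²] = 0.333333·11.31 + 0.333333·32.24 + 0.333333·33.9808 = 25.8436.

25.8436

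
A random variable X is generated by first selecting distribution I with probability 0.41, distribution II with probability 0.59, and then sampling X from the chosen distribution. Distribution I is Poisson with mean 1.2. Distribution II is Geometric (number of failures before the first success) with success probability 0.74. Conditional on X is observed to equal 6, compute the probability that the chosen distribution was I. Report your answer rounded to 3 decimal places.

0.792

Likelihoods P(X=6 | ·): I: 0.00124911; II: 0.000228598.
Posterior ∝ prior × likelihood. Numerator for I: 0.41·0.00124911 = 0.000512136.
Normalizing constant: 0.41·0.00124911 + 0.59·0.000228598 = 0.000647009.
P(I | observation) = 0.000512136 / 0.000647009 = 0.791544.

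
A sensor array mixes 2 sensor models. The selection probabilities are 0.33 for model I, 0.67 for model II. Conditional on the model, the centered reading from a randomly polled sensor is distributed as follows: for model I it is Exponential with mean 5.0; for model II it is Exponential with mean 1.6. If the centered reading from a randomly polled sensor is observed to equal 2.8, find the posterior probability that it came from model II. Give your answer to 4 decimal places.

Likelihoods f(2.8 | ·): I: 0.114242; II: 0.108609.
Posterior ∝ prior × likelihood. Numerator for II: 0.67·0.108609 = 0.0727678.
Normalizing constant: 0.33·0.114242 + 0.67·0.108609 = 0.110468.
P(II | observation) = 0.0727678 / 0.110468 = 0.658725.

0.6587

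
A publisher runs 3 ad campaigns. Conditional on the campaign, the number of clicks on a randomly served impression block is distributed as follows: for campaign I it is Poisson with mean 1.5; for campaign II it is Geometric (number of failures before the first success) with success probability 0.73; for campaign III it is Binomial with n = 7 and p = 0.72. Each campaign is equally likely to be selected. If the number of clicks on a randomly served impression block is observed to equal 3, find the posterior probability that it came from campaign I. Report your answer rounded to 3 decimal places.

0.570

Likelihoods P(X=3 | ·): I: 0.125511; II: 0.0143686; III: 0.0802967.
Posterior ∝ prior × likelihood. Numerator for I: 0.333333·0.125511 = 0.0418369.
Normalizing constant: 0.333333·0.125511 + 0.333333·0.0143686 + 0.333333·0.0802967 = 0.073392.
P(I | observation) = 0.0418369 / 0.073392 = 0.570047.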